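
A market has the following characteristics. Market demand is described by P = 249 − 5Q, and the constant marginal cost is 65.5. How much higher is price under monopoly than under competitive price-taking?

Competitive firms price at marginal cost: P = 65.5, giving Q = 36.7.
Monopoly sets MR = MC: 249 − 10Q = 65.5 ⇒ Q = 18.35, P = 249 − 5·18.35 = 157.25.
Change in price: 157.25 − 65.5 = 91.75.

P rises by 91.75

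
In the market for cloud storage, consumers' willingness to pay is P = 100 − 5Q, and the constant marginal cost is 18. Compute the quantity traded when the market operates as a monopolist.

A monopolist chooses Q where MR = MC. MR = 100 − 10Q; setting this equal to 18 gives Q = 8.2 and P = 59.

Q = 8.2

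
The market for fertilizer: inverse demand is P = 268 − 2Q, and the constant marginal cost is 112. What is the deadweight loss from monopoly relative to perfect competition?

Perfect competition: P = MC = 112, so 268 − 2Q = 112 and Q = 78.
A monopolist chooses Q where MR = MC. MR = 268 − 4Q; setting this equal to 112 gives Q = 39 and P = 190.
DWL is the triangle between Q = 39 and Q = 78: ½·(78 − 39)·(190 − 112) = 1521.

DWL = 1521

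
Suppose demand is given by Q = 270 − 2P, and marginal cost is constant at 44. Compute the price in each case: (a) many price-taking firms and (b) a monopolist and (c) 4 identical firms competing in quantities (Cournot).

Inverting demand: P = 135 − 0.5Q.
Under competition P = MC = 44, so Q = (135 − 44)/0.5 = 182.
The monopolist equates marginal revenue to marginal cost: 135 − Q = 44, so Q = 91. From demand, P = 89.5.
In a 4-firm Cournot equilibrium, symmetry and the first-order condition give q = (135 − 44)/(2.5) = 36.4. So Q = 145.6 and P = 62.2.

Competition: P = 44; Monopoly: P = 89.5; Cournot: P = 62.2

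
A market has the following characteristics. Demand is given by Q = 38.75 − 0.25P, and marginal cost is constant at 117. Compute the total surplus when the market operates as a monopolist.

Inverting demand: P = 155 − 4Q.
The monopolist equates marginal revenue to marginal cost: 155 − 8Q = 117, so Q = 4.75. From demand, P = 136.
CS = ½·(155 − 136)·4.75 = 45.125; PS = (136 − 117)·4.75 = 90.25; TS = 135.375.

TS = 135.375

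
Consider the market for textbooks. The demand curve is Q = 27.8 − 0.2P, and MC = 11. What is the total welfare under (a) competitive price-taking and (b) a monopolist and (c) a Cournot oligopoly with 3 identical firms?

Inverting demand: P = 139 − 5Q.
Competitive firms price at marginal cost: P = 11, giving Q = 25.6.
CS = ½·(139 − 11)·25.6 = 1638.4; PS = (11 − 11)·25.6 = 0; TS = 1638.4.
Monopoly sets MR = MC: 139 − 10Q = 11 ⇒ Q = 12.8, P = 139 − 5·12.8 = 75.
CS = ½·(139 − 75)·12.8 = 409.6; PS = (75 − 11)·12.8 = 819.2; TS = 1228.8.
Cournot with 3 identical firms: the symmetric best-response condition is 139 − 20q = 11. Each firm produces q = 6.4, total output Q = 19.2, price P = 43.
CS = ½·(139 − 43)·19.2 = 921.6; PS = (43 − 11)·19.2 = 614.4; TS = 1536.

Competition: TS = 1638.4; Monopoly: TS = 1228.8; Cournot: TS = 1536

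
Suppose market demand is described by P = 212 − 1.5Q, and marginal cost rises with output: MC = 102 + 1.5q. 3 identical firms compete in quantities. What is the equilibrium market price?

In a 3-firm Cournot equilibrium, symmetry and the first-order condition give q = (212 − 102)/(7.5) = 44/3. So Q = 44 and P = 146.

P = 146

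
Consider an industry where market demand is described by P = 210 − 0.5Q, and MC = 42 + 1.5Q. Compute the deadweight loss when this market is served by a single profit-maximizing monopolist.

DWL = 282.24

Competitive equilibrium sets price equal to marginal cost: 210 − 0.5Q = 42 + 1.5Q, so Q = 84 and P = 168.
A monopolist chooses Q where MR = MC. MR = 210 − Q; setting this equal to 42 + 1.5Q gives Q = 67.2 and P = 176.4.
CS = ½·(210 − 168)·84 = 1764; PS = (168·84 − 42·84 − ½·1.5·84²) = 5292; TS = 7056.
CS = ½·(210 − 176.4)·67.2 = 1128.96; PS = (176.4·67.2 − 42·67.2 − ½·1.5·67.2²) = 5644.8; TS = 6773.76.
DWL = 7056 − 6773.76 = 282.24.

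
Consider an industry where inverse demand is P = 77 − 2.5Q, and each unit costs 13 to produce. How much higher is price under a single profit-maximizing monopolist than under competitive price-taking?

Perfect competition: P = MC = 13, so 77 − 2.5Q = 13 and Q = 25.6.
A monopolist chooses Q where MR = MC. MR = 77 − 5Q; setting this equal to 13 gives Q = 12.8 and P = 45.
Change in price: 45 − 13 = 32.

P rises by 32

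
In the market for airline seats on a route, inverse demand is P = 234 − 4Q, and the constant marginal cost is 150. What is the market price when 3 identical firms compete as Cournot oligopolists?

In a 3-firm Cournot equilibrium, symmetry and the first-order condition give q = (234 − 150)/(16) = 5.25. So Q = 15.75 and P = 171.

P = 171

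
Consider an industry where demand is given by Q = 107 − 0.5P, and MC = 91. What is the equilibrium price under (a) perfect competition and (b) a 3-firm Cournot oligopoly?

Competition: P = 91; Cournot: P = 121.75

Inverting demand: P = 214 − 2Q.
Competitive firms price at marginal cost: P = 91, giving Q = 61.5.
Cournot with 3 identical firms: the symmetric best-response condition is 214 − 8q = 91. Each firm produces q = 15.375, total output Q = 46.125, price P = 121.75.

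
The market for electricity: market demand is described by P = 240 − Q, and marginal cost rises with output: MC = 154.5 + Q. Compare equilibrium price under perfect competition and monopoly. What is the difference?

P rises by 14.25

Competitive equilibrium sets price equal to marginal cost: 240 − Q = 154.5 + Q, so Q = 42.75 and P = 197.25.
Monopoly sets MR = MC: 240 − 2Q = 154.5 + Q ⇒ Q = 28.5, P = 240 − 28.5 = 211.5.
Change in equilibrium price: 211.5 − 197.25 = 14.25.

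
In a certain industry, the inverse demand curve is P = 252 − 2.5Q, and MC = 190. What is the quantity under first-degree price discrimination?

With perfect price discrimination, output is the efficient level Q = 24.8 (where demand meets MC), but every buyer pays their willingness to pay: CS = 0 and PS = total surplus.

Q = 24.8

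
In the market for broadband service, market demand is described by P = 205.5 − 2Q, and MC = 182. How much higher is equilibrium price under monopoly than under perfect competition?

P rises by 11.75

Competitive firms price at marginal cost: P = 182, giving Q = 11.75.
A monopolist chooses Q where MR = MC. MR = 205.5 − 4Q; setting this equal to 182 gives Q = 5.875 and P = 193.75.
Change in equilibrium price: 193.75 − 182 = 11.75.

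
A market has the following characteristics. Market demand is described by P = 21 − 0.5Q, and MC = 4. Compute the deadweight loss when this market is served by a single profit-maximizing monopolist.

Competitive firms price at marginal cost: P = 4, giving Q = 34.
A monopolist chooses Q where MR = MC. MR = 21 − Q; setting this equal to 4 gives Q = 17 and P = 12.5.
DWL is the triangle between Q = 17 and Q = 34: ½·(34 − 17)·(12.5 − 4) = 72.25.

DWL = 72.25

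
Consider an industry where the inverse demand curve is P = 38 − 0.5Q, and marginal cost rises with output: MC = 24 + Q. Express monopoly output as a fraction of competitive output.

Q_m/Q_c = 0.75

Monopoly sets MR = MC: 38 − Q = 24 + Q ⇒ Q = 7, P = 38 − 0.5·7 = 34.5.
Under competition P = MC: 38 − 0.5Q = 24 + Q ⇒ Q = 28/3, P = 100/3.
Ratio Q_m/Q_c = 7/(28/3) = 0.75.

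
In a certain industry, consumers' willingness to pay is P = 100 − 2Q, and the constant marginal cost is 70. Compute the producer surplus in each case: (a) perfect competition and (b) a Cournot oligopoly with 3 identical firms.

Perfect competition: P = MC = 70, so 100 − 2Q = 70 and Q = 15.
PS = (70 − 70)·15 = 0.
With 3 symmetric Cournot firms, each firm's FOC gives 100 − 8q = 70, so q = 3.75, Q = 3·3.75 = 11.25, and P = 77.5.
PS = (77.5 − 70)·11.25 = 84.375.

Competition: PS = 0; Cournot: PS = 84.375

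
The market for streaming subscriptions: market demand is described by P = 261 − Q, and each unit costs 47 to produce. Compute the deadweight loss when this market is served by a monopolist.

Under competition P = MC = 47, so Q = (261 − 47)/1 = 214.
Monopoly sets MR = MC: 261 − 2Q = 47 ⇒ Q = 107, P = 261 − 107 = 154.
DWL is the triangle between Q = 107 and Q = 214: ½·(214 − 107)·(154 − 47) = 5724.5.

DWL = 5724.5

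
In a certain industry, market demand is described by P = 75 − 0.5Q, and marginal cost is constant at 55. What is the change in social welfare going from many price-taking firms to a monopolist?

Social welfare falls by 100

Under competition P = MC = 55, so Q = (75 − 55)/0.5 = 40.
CS = ½·(75 − 55)·40 = 400; PS = (55 − 55)·40 = 0; TS = 400.
Monopoly sets MR = MC: 75 − Q = 55 ⇒ Q = 20, P = 75 − 0.5·20 = 65.
CS = ½·(75 − 65)·20 = 100; PS = (65 − 55)·20 = 200; TS = 300.
Change in social welfare: 300 − 400 = −100.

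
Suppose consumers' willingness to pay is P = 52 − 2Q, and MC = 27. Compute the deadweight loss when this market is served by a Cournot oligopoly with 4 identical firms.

DWL = 6.25

Competitive firms price at marginal cost: P = 27, giving Q = 12.5.
In a 4-firm Cournot equilibrium, symmetry and the first-order condition give q = (52 − 27)/(10) = 2.5. So Q = 10 and P = 32.
DWL is the triangle between Q = 10 and Q = 12.5: ½·(12.5 − 10)·(32 − 27) = 6.25.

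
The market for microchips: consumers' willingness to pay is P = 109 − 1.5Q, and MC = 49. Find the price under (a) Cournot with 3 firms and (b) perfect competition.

Cournot: P = 64; Competition: P = 49

Cournot with 3 identical firms: the symmetric best-response condition is 109 − 6q = 49. Each firm produces q = 10, total output Q = 30, price P = 64.
Competitive firms price at marginal cost: P = 49, giving Q = 40.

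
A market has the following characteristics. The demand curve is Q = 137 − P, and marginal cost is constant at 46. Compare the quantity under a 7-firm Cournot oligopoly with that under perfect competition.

Cournot: Q = 79.625; Competition: Q = 91

Inverting demand: P = 137 − Q.
In a 7-firm Cournot equilibrium, symmetry and the first-order condition give q = (137 − 46)/(8) = 11.375. So Q = 79.625 and P = 57.375.
Under competition P = MC = 46, so Q = (137 − 46)/1 = 91.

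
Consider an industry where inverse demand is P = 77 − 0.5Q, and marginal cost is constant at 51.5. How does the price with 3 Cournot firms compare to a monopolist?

With 3 symmetric Cournot firms, each firm's FOC gives 77 − 2q = 51.5, so q = 12.75, Q = 3·12.75 = 38.25, and P = 57.875.
The monopolist equates marginal revenue to marginal cost: 77 − Q = 51.5, so Q = 25.5. From demand, P = 64.25.

Cournot: P = 57.875; Monopoly: P = 64.25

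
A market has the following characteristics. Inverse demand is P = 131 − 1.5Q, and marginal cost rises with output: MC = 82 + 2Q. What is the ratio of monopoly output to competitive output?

Q_m/Q_c = 0.7

The monopolist equates marginal revenue to marginal cost: 131 − 3Q = 82 + 2Q, so Q = 9.8. From demand, P = 116.3.
Competitive equilibrium sets price equal to marginal cost: 131 − 1.5Q = 82 + 2Q, so Q = 14 and P = 110.
Ratio Q_m/Q_c = 9.8/14 = 0.7.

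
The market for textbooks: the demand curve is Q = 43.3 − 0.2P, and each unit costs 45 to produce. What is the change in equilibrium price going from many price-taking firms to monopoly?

Inverting demand: P = 216.5 − 5Q.
Perfect competition: P = MC = 45, so 216.5 − 5Q = 45 and Q = 34.3.
Monopoly sets MR = MC: 216.5 − 10Q = 45 ⇒ Q = 17.15, P = 216.5 − 5·17.15 = 130.75.
Change in equilibrium price: 130.75 − 45 = 85.75.

P rises by 85.75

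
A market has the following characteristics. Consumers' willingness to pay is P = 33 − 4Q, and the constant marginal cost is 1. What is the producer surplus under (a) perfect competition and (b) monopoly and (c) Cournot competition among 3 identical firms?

Competition: PS = 0; Monopoly: PS = 64; Cournot: PS = 48

Competitive firms price at marginal cost: P = 1, giving Q = 8.
PS = (1 − 1)·8 = 0.
A monopolist chooses Q where MR = MC. MR = 33 − 8Q; setting this equal to 1 gives Q = 4 and P = 17.
PS = (17 − 1)·4 = 64.
Cournot with 3 identical firms: the symmetric best-response condition is 33 − 16q = 1. Each firm produces q = 2, total output Q = 6, price P = 9.
PS = (9 − 1)·6 = 48.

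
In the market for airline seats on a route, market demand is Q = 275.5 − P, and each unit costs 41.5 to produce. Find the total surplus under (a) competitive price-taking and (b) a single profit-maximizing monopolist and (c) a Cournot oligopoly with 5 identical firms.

Inverting demand: P = 275.5 − Q.
Under competition P = MC = 41.5, so Q = (275.5 − 41.5)/1 = 234.
CS = ½·(275.5 − 41.5)·234 = 27378; PS = (41.5 − 41.5)·234 = 0; TS = 27378.
A monopolist chooses Q where MR = MC. MR = 275.5 − 2Q; setting this equal to 41.5 gives Q = 117 and P = 158.5.
CS = ½·(275.5 − 158.5)·117 = 6844.5; PS = (158.5 − 41.5)·117 = 13689; TS = 20533.5.
With 5 symmetric Cournot firms, each firm's FOC gives 275.5 − 6q = 41.5, so q = 39, Q = 5·39 = 195, and P = 80.5.
CS = ½·(275.5 − 80.5)·195 = 19012.5; PS = (80.5 − 41.5)·195 = 7605; TS = 26617.5.

Competition: TS = 27378; Monopoly: TS = 20533.5; Cournot: TS = 26617.5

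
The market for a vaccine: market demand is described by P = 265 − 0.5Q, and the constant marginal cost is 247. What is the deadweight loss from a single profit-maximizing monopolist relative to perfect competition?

DWL = 81

Under competition P = MC = 247, so Q = (265 − 247)/0.5 = 36.
The monopolist equates marginal revenue to marginal cost: 265 − Q = 247, so Q = 18. From demand, P = 256.
DWL is the triangle between Q = 18 and Q = 36: ½·(36 − 18)·(256 − 247) = 81.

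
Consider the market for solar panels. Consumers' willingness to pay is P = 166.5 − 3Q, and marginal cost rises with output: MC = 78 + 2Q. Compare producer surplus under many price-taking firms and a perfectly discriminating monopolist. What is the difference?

Producer surplus rises by 469.935

Competitive equilibrium sets price equal to marginal cost: 166.5 − 3Q = 78 + 2Q, so Q = 17.7 and P = 113.4.
PS = P·Q − VC(Q) = 113.4·17.7 − (78·17.7 + ½·2·17.7²) = 313.29.
With perfect price discrimination, output is the efficient level Q = 17.7 (where demand meets MC), but every buyer pays their willingness to pay: CS = 0 and PS = total surplus.
PS = ½·(166.5 − 78)·17.7 = 783.225.
Change in producer surplus: 783.225 − 313.29 = 469.935.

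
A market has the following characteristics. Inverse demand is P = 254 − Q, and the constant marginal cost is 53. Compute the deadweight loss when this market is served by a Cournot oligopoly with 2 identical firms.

Under competition P = MC = 53, so Q = (254 − 53)/1 = 201.
Cournot with 2 identical firms: the symmetric best-response condition is 254 − 3q = 53. Each firm produces q = 67, total output Q = 134, price P = 120.
DWL is the triangle between Q = 134 and Q = 201: ½·(201 − 134)·(120 − 53) = 2244.5.

DWL = 2244.5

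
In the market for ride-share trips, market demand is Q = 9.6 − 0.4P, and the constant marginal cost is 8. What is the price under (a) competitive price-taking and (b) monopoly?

Competition: P = 8; Monopoly: P = 16

Inverting demand: P = 24 − 2.5Q.
Competitive firms price at marginal cost: P = 8, giving Q = 6.4.
The monopolist equates marginal revenue to marginal cost: 24 − 5Q = 8, so Q = 3.2. From demand, P = 16.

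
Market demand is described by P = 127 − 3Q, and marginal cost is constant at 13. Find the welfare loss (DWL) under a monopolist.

DWL = 541.5

Under competition P = MC = 13, so Q = (127 − 13)/3 = 38.
Monopoly sets MR = MC: 127 − 6Q = 13 ⇒ Q = 19, P = 127 − 3·19 = 70.
DWL is the triangle between Q = 19 and Q = 38: ½·(38 − 19)·(70 − 13) = 541.5.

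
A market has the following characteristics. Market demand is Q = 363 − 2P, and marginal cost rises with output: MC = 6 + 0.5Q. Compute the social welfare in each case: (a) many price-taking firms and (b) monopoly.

Inverting demand: P = 181.5 − 0.5Q.
Under competition P = MC: 181.5 − 0.5Q = 6 + 0.5Q ⇒ Q = 175.5, P = 93.75.
CS = ½·(181.5 − 93.75)·175.5 = 123201/16; PS = (93.75·175.5 − 6·175.5 − ½·0.5·175.5²) = 123201/16; TS = 15400.125.
Monopoly sets MR = MC: 181.5 − Q = 6 + 0.5Q ⇒ Q = 117, P = 181.5 − 0.5·117 = 123.
CS = ½·(181.5 − 123)·117 = 3422.25; PS = (123·117 − 6·117 − ½·0.5·117²) = 10266.75; TS = 13689.

Competition: TS = 15400.125; Monopoly: TS = 13689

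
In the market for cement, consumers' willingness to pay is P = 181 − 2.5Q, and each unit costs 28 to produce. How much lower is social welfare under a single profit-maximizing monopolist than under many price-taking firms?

Under competition P = MC = 28, so Q = (181 − 28)/2.5 = 61.2.
CS = ½·(181 − 28)·61.2 = 4681.8; PS = (28 − 28)·61.2 = 0; TS = 4681.8.
A monopolist chooses Q where MR = MC. MR = 181 − 5Q; setting this equal to 28 gives Q = 30.6 and P = 104.5.
CS = ½·(181 − 104.5)·30.6 = 1170.45; PS = (104.5 − 28)·30.6 = 2340.9; TS = 3511.35.
Change in social welfare: 3511.35 − 4681.8 = −1170.45.

TS falls by 1170.45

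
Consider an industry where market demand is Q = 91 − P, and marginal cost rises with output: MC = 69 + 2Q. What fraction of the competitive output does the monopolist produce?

Q_m/Q_c = 0.75

Inverting demand: P = 91 − Q.
Monopoly sets MR = MC: 91 − 2Q = 69 + 2Q ⇒ Q = 5.5, P = 91 − 5.5 = 85.5.
Under competition P = MC: 91 − Q = 69 + 2Q ⇒ Q = 22/3, P = 251/3.
Ratio Q_m/Q_c = 5.5/(22/3) = 0.75.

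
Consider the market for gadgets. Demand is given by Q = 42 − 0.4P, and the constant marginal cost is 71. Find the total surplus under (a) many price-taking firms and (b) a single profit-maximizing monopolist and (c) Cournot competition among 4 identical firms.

Inverting demand: P = 105 − 2.5Q.
Competitive firms price at marginal cost: P = 71, giving Q = 13.6.
CS = ½·(105 − 71)·13.6 = 231.2; PS = (71 − 71)·13.6 = 0; TS = 231.2.
A monopolist chooses Q where MR = MC. MR = 105 − 5Q; setting this equal to 71 gives Q = 6.8 and P = 88.
CS = ½·(105 − 88)·6.8 = 57.8; PS = (88 − 71)·6.8 = 115.6; TS = 173.4.
In a 4-firm Cournot equilibrium, symmetry and the first-order condition give q = (105 − 71)/(12.5) = 2.72. So Q = 10.88 and P = 77.8.
CS = ½·(105 − 77.8)·10.88 = 147.968; PS = (77.8 − 71)·10.88 = 73.984; TS = 221.952.

Competition: TS = 231.2; Monopoly: TS = 173.4; Cournot: TS = 221.952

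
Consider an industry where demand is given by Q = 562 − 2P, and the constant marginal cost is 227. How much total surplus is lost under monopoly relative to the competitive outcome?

DWL = 729

Inverting demand: P = 281 − 0.5Q.
Perfect competition: P = MC = 227, so 281 − 0.5Q = 227 and Q = 108.
A monopolist chooses Q where MR = MC. MR = 281 − Q; setting this equal to 227 gives Q = 54 and P = 254.
DWL is the triangle between Q = 54 and Q = 108: ½·(108 − 54)·(254 − 227) = 729.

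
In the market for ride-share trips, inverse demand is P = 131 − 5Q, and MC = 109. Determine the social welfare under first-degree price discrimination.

TS = 48.4

With perfect price discrimination, output is the efficient level Q = 4.4 (where demand meets MC), but every buyer pays their willingness to pay: CS = 0 and PS = total surplus.
TS = 48.4 (equal to competitive TS).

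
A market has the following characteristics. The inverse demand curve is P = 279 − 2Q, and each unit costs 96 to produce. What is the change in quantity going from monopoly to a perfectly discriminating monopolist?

Quantity rises by 45.75

A monopolist chooses Q where MR = MC. MR = 279 − 4Q; setting this equal to 96 gives Q = 45.75 and P = 187.5.
A perfectly discriminating monopolist sells every unit with P(Q) ≥ MC(Q), so output equals the competitive quantity Q = 91.5. Each buyer pays their reservation price, so CS = 0 and the firm captures all surplus.
Change in quantity: 91.5 − 45.75 = 45.75.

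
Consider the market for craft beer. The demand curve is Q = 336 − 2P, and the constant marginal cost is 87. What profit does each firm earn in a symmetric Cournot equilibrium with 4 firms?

π_i = 524.88

Inverting demand: P = 168 − 0.5Q.
Cournot with 4 identical firms: the symmetric best-response condition is 168 − 2.5q = 87. Each firm produces q = 32.4, total output Q = 129.6, price P = 103.2.
Each firm's profit = (103.2 − 87)·32.4 = 524.88.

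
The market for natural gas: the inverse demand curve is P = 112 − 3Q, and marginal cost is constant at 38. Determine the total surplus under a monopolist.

The monopolist equates marginal revenue to marginal cost: 112 − 6Q = 38, so Q = 37/3. From demand, P = 75.
CS = ½·(112 − 75)·37/3 = 1369/6; PS = (75 − 38)·37/3 = 1369/3; TS = 684.5.

TS = 684.5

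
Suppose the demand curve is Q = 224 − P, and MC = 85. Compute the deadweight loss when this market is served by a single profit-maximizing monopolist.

DWL = 2415.125

Inverting demand: P = 224 − Q.
Perfect competition: P = MC = 85, so 224 − Q = 85 and Q = 139.
A monopolist chooses Q where MR = MC. MR = 224 − 2Q; setting this equal to 85 gives Q = 69.5 and P = 154.5.
DWL is the triangle between Q = 69.5 and Q = 139: ½·(139 − 69.5)·(154.5 − 85) = 2415.125.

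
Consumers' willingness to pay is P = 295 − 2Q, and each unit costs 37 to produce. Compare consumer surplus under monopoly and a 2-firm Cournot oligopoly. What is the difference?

Consumer surplus rises by 3235.75

A monopolist chooses Q where MR = MC. MR = 295 − 4Q; setting this equal to 37 gives Q = 64.5 and P = 166.
CS = ½·(295 − 166)·64.5 = 4160.25.
Cournot with 2 identical firms: the symmetric best-response condition is 295 − 6q = 37. Each firm produces q = 43, total output Q = 86, price P = 123.
CS = ½·(295 − 123)·86 = 7396.
Change in consumer surplus: 7396 − 4160.25 = 3235.75.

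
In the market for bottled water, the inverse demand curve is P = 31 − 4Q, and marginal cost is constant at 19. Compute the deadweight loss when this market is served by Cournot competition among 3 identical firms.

DWL = 1.125

Competitive firms price at marginal cost: P = 19, giving Q = 3.
With 3 symmetric Cournot firms, each firm's FOC gives 31 − 16q = 19, so q = 0.75, Q = 3·0.75 = 2.25, and P = 22.
DWL is the triangle between Q = 2.25 and Q = 3: ½·(3 − 2.25)·(22 − 19) = 1.125.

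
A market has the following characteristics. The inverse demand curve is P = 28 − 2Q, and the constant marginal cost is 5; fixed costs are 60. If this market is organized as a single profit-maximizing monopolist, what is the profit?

Profit = 6.125

Monopoly sets MR = MC: 28 − 4Q = 5 ⇒ Q = 5.75, P = 28 − 2·5.75 = 16.5.
Profit = (16.5 − 5)·5.75 − 60 = 6.125.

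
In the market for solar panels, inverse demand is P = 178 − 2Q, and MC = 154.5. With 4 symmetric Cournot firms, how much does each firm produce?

With 4 symmetric Cournot firms, each firm's FOC gives 178 − 10q = 154.5, so q = 2.35, Q = 4·2.35 = 9.4, and P = 159.2.

q_i = 2.35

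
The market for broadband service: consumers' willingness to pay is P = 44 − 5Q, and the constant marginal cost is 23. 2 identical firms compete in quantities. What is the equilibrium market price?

Cournot with 2 identical firms: the symmetric best-response condition is 44 − 15q = 23. Each firm produces q = 1.4, total output Q = 2.8, price P = 30.

P = 30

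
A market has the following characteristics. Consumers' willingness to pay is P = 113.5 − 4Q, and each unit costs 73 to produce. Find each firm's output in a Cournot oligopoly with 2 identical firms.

q_i = 3.375

With 2 symmetric Cournot firms, each firm's FOC gives 113.5 − 12q = 73, so q = 3.375, Q = 2·3.375 = 6.75, and P = 86.5.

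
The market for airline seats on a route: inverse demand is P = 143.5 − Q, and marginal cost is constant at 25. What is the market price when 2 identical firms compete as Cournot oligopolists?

Cournot with 2 identical firms: the symmetric best-response condition is 143.5 − 3q = 25. Each firm produces q = 39.5, total output Q = 79, price P = 64.5.

P = 64.5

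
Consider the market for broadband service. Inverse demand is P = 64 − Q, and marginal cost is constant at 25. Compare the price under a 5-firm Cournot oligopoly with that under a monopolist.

Cournot: P = 31.5; Monopoly: P = 44.5

In a 5-firm Cournot equilibrium, symmetry and the first-order condition give q = (64 − 25)/(6) = 6.5. So Q = 32.5 and P = 31.5.
A monopolist chooses Q where MR = MC. MR = 64 − 2Q; setting this equal to 25 gives Q = 19.5 and P = 44.5.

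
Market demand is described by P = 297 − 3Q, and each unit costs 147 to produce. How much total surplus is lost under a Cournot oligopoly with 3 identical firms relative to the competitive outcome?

DWL = 234.375

Competitive firms price at marginal cost: P = 147, giving Q = 50.
With 3 symmetric Cournot firms, each firm's FOC gives 297 − 12q = 147, so q = 12.5, Q = 3·12.5 = 37.5, and P = 184.5.
DWL is the triangle between Q = 37.5 and Q = 50: ½·(50 − 37.5)·(184.5 − 147) = 234.375.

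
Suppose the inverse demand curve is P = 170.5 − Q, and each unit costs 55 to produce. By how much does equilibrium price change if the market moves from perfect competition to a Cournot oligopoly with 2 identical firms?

P rises by 38.5

Under competition P = MC = 55, so Q = (170.5 − 55)/1 = 115.5.
Cournot with 2 identical firms: the symmetric best-response condition is 170.5 − 3q = 55. Each firm produces q = 38.5, total output Q = 77, price P = 93.5.
Change in equilibrium price: 93.5 − 55 = 38.5.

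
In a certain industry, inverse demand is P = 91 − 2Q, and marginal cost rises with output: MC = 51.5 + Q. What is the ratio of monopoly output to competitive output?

Q_m/Q_c = 0.6

Monopoly sets MR = MC: 91 − 4Q = 51.5 + Q ⇒ Q = 7.9, P = 91 − 2·7.9 = 75.2.
Competitive equilibrium sets price equal to marginal cost: 91 − 2Q = 51.5 + Q, so Q = 79/6 and P = 194/3.
Ratio Q_m/Q_c = 7.9/(79/6) = 0.6.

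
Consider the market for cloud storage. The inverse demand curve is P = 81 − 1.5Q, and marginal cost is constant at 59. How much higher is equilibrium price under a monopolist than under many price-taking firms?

P rises by 11

Competitive firms price at marginal cost: P = 59, giving Q = 44/3.
A monopolist chooses Q where MR = MC. MR = 81 − 3Q; setting this equal to 59 gives Q = 22/3 and P = 70.
Change in equilibrium price: 70 − 59 = 11.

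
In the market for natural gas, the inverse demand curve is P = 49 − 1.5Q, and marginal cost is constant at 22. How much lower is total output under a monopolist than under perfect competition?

Q falls by 9

Perfect competition: P = MC = 22, so 49 − 1.5Q = 22 and Q = 18.
Monopoly sets MR = MC: 49 − 3Q = 22 ⇒ Q = 9, P = 49 − 1.5·9 = 35.5.
Change in total output: 9 − 18 = −9.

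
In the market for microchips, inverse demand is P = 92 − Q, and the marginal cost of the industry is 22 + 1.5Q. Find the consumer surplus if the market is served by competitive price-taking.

CS = 392

Under competition P = MC: 92 − Q = 22 + 1.5Q ⇒ Q = 28, P = 64.
CS = ½·(92 − 64)·28 = 392.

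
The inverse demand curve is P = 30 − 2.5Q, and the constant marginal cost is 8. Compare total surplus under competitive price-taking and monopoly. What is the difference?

Total surplus falls by 24.2

Perfect competition: P = MC = 8, so 30 − 2.5Q = 8 and Q = 8.8.
CS = ½·(30 − 8)·8.8 = 96.8; PS = (8 − 8)·8.8 = 0; TS = 96.8.
Monopoly sets MR = MC: 30 − 5Q = 8 ⇒ Q = 4.4, P = 30 − 2.5·4.4 = 19.
CS = ½·(30 − 19)·4.4 = 24.2; PS = (19 − 8)·4.4 = 48.4; TS = 72.6.
Change in total surplus: 72.6 − 96.8 = −24.2.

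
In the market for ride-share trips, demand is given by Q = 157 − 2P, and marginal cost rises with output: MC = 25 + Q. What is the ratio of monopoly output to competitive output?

Q_m/Q_c = 0.75

Inverting demand: P = 78.5 − 0.5Q.
Monopoly sets MR = MC: 78.5 − Q = 25 + Q ⇒ Q = 26.75, P = 78.5 − 0.5·26.75 = 65.125.
Under competition P = MC: 78.5 − 0.5Q = 25 + Q ⇒ Q = 107/3, P = 182/3.
Ratio Q_m/Q_c = 26.75/(107/3) = 0.75.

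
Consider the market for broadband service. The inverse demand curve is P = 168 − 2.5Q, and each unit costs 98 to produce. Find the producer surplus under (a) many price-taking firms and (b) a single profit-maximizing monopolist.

Competition: PS = 0; Monopoly: PS = 490

Competitive firms price at marginal cost: P = 98, giving Q = 28.
PS = (98 − 98)·28 = 0.
The monopolist equates marginal revenue to marginal cost: 168 − 5Q = 98, so Q = 14. From demand, P = 133.
PS = (133 − 98)·14 = 490.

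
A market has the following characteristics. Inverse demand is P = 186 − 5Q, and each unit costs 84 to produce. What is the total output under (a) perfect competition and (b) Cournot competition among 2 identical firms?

Competitive firms price at marginal cost: P = 84, giving Q = 20.4.
With 2 symmetric Cournot firms, each firm's FOC gives 186 − 15q = 84, so q = 6.8, Q = 2·6.8 = 13.6, and P = 118.

Competition: Q = 20.4; Cournot: Q = 13.6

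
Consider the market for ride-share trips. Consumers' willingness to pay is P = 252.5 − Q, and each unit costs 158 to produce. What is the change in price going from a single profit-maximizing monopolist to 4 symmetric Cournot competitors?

Monopoly sets MR = MC: 252.5 − 2Q = 158 ⇒ Q = 47.25, P = 252.5 − 47.25 = 205.25.
Cournot with 4 identical firms: the symmetric best-response condition is 252.5 − 5q = 158. Each firm produces q = 18.9, total output Q = 75.6, price P = 176.9.
Change in price: 176.9 − 205.25 = −28.35.

Price falls by 28.35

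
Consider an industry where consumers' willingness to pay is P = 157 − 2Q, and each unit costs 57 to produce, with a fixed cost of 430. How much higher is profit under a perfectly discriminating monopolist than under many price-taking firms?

Competitive firms price at marginal cost: P = 57, giving Q = 50.
Profit = (57 − 57)·50 − 430 = −430.
A perfectly discriminating monopolist sells every unit with P(Q) ≥ MC(Q), so output equals the competitive quantity Q = 50. Each buyer pays their reservation price, so CS = 0 and the firm captures all surplus.
PS equals the full surplus area, 2500. Profit = 2500 − 430 = 2070.
Change in profit: 2070 − −430 = 2500.

π rises by 2500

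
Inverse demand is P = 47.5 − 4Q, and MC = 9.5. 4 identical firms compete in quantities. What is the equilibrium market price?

P = 17.1

Cournot with 4 identical firms: the symmetric best-response condition is 47.5 − 20q = 9.5. Each firm produces q = 1.9, total output Q = 7.6, price P = 17.1.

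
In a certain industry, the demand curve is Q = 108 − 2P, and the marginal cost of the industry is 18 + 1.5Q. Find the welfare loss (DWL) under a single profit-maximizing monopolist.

Inverting demand: P = 54 − 0.5Q.
Competitive equilibrium sets price equal to marginal cost: 54 − 0.5Q = 18 + 1.5Q, so Q = 18 and P = 45.
Monopoly sets MR = MC: 54 − Q = 18 + 1.5Q ⇒ Q = 14.4, P = 54 − 0.5·14.4 = 46.8.
CS = ½·(54 − 45)·18 = 81; PS = (45·18 − 18·18 − ½·1.5·18²) = 243; TS = 324.
CS = ½·(54 − 46.8)·14.4 = 51.84; PS = (46.8·14.4 − 18·14.4 − ½·1.5·14.4²) = 259.2; TS = 311.04.
DWL = 324 − 311.04 = 12.96.

DWL = 12.96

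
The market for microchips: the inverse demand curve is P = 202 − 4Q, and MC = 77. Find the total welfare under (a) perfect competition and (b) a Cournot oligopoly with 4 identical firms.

Perfect competition: P = MC = 77, so 202 − 4Q = 77 and Q = 31.25.
CS = ½·(202 − 77)·31.25 = 1953.125; PS = (77 − 77)·31.25 = 0; TS = 1953.125.
With 4 symmetric Cournot firms, each firm's FOC gives 202 − 20q = 77, so q = 6.25, Q = 4·6.25 = 25, and P = 102.
CS = ½·(202 − 102)·25 = 1250; PS = (102 − 77)·25 = 625; TS = 1875.

Competition: TS = 1953.125; Cournot: TS = 1875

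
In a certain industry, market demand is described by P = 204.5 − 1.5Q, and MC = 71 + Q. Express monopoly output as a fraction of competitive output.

The monopolist equates marginal revenue to marginal cost: 204.5 − 3Q = 71 + Q, so Q = 33.375. From demand, P = 2471/16.
Under competition P = MC: 204.5 − 1.5Q = 71 + Q ⇒ Q = 53.4, P = 124.4.
Ratio Q_m/Q_c = 33.375/53.4 = 0.625.

Q_m/Q_c = 0.625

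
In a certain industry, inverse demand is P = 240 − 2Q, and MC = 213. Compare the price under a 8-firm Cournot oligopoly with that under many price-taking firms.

With 8 symmetric Cournot firms, each firm's FOC gives 240 − 18q = 213, so q = 1.5, Q = 8·1.5 = 12, and P = 216.
Competitive firms price at marginal cost: P = 213, giving Q = 13.5.

Cournot: P = 216; Competition: P = 213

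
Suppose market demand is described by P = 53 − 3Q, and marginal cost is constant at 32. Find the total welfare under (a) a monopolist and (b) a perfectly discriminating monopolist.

The monopolist equates marginal revenue to marginal cost: 53 − 6Q = 32, so Q = 3.5. From demand, P = 42.5.
CS = ½·(53 − 42.5)·3.5 = 18.375; PS = (42.5 − 32)·3.5 = 36.75; TS = 55.125.
A perfectly discriminating monopolist sells every unit with P(Q) ≥ MC(Q), so output equals the competitive quantity Q = 7. Each buyer pays their reservation price, so CS = 0 and the firm captures all surplus.
TS = 73.5 (equal to competitive TS).

Monopoly: TS = 55.125; Perfect PD: TS = 73.5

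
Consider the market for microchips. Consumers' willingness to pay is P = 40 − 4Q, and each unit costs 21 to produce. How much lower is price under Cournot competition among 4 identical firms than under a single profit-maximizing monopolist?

Price falls by 5.7

A monopolist chooses Q where MR = MC. MR = 40 − 8Q; setting this equal to 21 gives Q = 2.375 and P = 30.5.
Cournot with 4 identical firms: the symmetric best-response condition is 40 − 20q = 21. Each firm produces q = 0.95, total output Q = 3.8, price P = 24.8.
Change in price: 24.8 − 30.5 = −5.7.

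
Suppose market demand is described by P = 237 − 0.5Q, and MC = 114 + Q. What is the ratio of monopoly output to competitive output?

Q_m/Q_c = 0.75

Monopoly sets MR = MC: 237 − Q = 114 + Q ⇒ Q = 61.5, P = 237 − 0.5·61.5 = 206.25.
Competitive equilibrium sets price equal to marginal cost: 237 − 0.5Q = 114 + Q, so Q = 82 and P = 196.
Ratio Q_m/Q_c = 61.5/82 = 0.75.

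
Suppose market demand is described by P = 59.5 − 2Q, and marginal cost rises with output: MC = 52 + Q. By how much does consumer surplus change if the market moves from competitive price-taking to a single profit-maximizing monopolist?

Consumer surplus falls by 4

Under competition P = MC: 59.5 − 2Q = 52 + Q ⇒ Q = 2.5, P = 54.5.
CS = ½·(59.5 − 54.5)·2.5 = 6.25.
The monopolist equates marginal revenue to marginal cost: 59.5 − 4Q = 52 + Q, so Q = 1.5. From demand, P = 56.5.
CS = ½·(59.5 − 56.5)·1.5 = 2.25.
Change in consumer surplus: 2.25 − 6.25 = −4.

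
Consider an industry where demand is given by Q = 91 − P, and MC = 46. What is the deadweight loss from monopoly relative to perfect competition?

Inverting demand: P = 91 − Q.
Under competition P = MC = 46, so Q = (91 − 46)/1 = 45.
The monopolist equates marginal revenue to marginal cost: 91 − 2Q = 46, so Q = 22.5. From demand, P = 68.5.
DWL is the triangle between Q = 22.5 and Q = 45: ½·(45 − 22.5)·(68.5 − 46) = 253.125.

DWL = 253.125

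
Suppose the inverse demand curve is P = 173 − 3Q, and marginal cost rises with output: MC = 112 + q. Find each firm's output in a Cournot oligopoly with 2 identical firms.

In a 2-firm Cournot equilibrium, symmetry and the first-order condition give q = (173 − 112)/(10) = 6.1. So Q = 12.2 and P = 136.4.

q_i = 6.1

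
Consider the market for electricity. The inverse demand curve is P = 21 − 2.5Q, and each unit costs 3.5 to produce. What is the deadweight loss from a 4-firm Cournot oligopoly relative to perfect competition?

Under competition P = MC = 3.5, so Q = (21 − 3.5)/2.5 = 7.
In a 4-firm Cournot equilibrium, symmetry and the first-order condition give q = (21 − 3.5)/(12.5) = 1.4. So Q = 5.6 and P = 7.
DWL is the triangle between Q = 5.6 and Q = 7: ½·(7 − 5.6)·(7 − 3.5) = 2.45.

DWL = 2.45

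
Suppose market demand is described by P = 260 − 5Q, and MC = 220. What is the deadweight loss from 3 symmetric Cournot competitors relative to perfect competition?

Competitive firms price at marginal cost: P = 220, giving Q = 8.
With 3 symmetric Cournot firms, each firm's FOC gives 260 − 20q = 220, so q = 2, Q = 3·2 = 6, and P = 230.
DWL is the triangle between Q = 6 and Q = 8: ½·(8 − 6)·(230 − 220) = 10.

DWL = 10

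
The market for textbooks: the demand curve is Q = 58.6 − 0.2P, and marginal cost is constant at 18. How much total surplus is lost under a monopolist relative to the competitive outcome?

Inverting demand: P = 293 − 5Q.
Perfect competition: P = MC = 18, so 293 − 5Q = 18 and Q = 55.
A monopolist chooses Q where MR = MC. MR = 293 − 10Q; setting this equal to 18 gives Q = 27.5 and P = 155.5.
DWL is the triangle between Q = 27.5 and Q = 55: ½·(55 − 27.5)·(155.5 − 18) = 1890.625.

DWL = 1890.625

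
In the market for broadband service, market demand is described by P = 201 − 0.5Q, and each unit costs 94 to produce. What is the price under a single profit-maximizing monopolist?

P = 147.5

The monopolist equates marginal revenue to marginal cost: 201 − Q = 94, so Q = 107. From demand, P = 147.5.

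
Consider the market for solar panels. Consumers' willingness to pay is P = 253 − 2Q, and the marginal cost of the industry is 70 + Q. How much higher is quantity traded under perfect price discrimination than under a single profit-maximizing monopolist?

Quantity traded rises by 24.4

The monopolist equates marginal revenue to marginal cost: 253 − 4Q = 70 + Q, so Q = 36.6. From demand, P = 179.8.
A perfectly discriminating monopolist sells every unit with P(Q) ≥ MC(Q), so output equals the competitive quantity Q = 61. Each buyer pays their reservation price, so CS = 0 and the firm captures all surplus.
Change in quantity traded: 61 − 36.6 = 24.4.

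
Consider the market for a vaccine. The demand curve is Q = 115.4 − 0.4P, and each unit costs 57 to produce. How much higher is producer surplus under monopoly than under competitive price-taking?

Inverting demand: P = 288.5 − 2.5Q.
Under competition P = MC = 57, so Q = (288.5 − 57)/2.5 = 92.6.
PS = (57 − 57)·92.6 = 0.
Monopoly sets MR = MC: 288.5 − 5Q = 57 ⇒ Q = 46.3, P = 288.5 − 2.5·46.3 = 172.75.
PS = (172.75 − 57)·46.3 = 5359.225.
Change in producer surplus: 5359.225 − 0 = 5359.225.

Producer surplus rises by 5359.225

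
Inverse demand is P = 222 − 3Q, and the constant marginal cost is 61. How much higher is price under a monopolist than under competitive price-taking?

P rises by 80.5

Perfect competition: P = MC = 61, so 222 − 3Q = 61 and Q = 161/3.
A monopolist chooses Q where MR = MC. MR = 222 − 6Q; setting this equal to 61 gives Q = 161/6 and P = 141.5.
Change in price: 141.5 − 61 = 80.5.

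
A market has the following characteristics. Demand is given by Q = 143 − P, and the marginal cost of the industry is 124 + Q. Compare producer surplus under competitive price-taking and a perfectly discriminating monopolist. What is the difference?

Inverting demand: P = 143 − Q.
Under competition P = MC: 143 − Q = 124 + Q ⇒ Q = 9.5, P = 133.5.
PS = P·Q − VC(Q) = 133.5·9.5 − (124·9.5 + ½·1·9.5²) = 45.125.
With perfect price discrimination, output is the efficient level Q = 9.5 (where demand meets MC), but every buyer pays their willingness to pay: CS = 0 and PS = total surplus.
PS = ½·(143 − 124)·9.5 = 90.25.
Change in producer surplus: 90.25 − 45.125 = 45.125.

Producer surplus rises by 45.125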